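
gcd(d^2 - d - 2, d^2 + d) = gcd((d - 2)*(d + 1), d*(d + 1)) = d + 1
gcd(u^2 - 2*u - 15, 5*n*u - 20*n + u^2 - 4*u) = 1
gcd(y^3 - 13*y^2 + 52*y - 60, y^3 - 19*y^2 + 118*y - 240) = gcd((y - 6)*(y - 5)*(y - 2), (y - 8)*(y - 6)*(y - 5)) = y^2 - 11*y + 30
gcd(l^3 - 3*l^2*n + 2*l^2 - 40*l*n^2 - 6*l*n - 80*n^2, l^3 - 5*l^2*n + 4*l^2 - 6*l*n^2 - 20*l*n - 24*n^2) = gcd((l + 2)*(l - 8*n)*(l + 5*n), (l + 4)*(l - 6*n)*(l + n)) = 1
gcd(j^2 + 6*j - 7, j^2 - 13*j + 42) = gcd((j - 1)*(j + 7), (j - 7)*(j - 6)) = 1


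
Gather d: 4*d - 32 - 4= 4*d - 36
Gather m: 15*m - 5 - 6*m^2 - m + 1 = -6*m^2 + 14*m - 4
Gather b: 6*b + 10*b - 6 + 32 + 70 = 16*b + 96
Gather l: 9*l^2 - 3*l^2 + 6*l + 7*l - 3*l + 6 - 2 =6*l^2 + 10*l + 4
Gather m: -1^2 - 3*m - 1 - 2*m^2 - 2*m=-2*m^2 - 5*m - 2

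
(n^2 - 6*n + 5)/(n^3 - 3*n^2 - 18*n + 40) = (n - 1)/(n^2 + 2*n - 8)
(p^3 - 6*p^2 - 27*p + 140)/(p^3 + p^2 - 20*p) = (p - 7)/p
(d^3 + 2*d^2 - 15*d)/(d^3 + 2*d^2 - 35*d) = (d^2 + 2*d - 15)/(d^2 + 2*d - 35)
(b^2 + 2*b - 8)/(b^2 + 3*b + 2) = (b^2 + 2*b - 8)/(b^2 + 3*b + 2)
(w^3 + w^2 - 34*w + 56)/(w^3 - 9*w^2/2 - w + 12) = 2*(w + 7)/(2*w + 3)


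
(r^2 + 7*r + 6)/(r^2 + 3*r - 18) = (r + 1)/(r - 3)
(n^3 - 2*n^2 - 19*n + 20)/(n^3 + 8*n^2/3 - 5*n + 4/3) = 3*(n - 5)/(3*n - 1)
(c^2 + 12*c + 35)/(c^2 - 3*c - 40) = (c + 7)/(c - 8)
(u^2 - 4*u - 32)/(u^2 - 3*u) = (u^2 - 4*u - 32)/(u*(u - 3))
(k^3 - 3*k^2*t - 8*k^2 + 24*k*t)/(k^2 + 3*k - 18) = k*(k^2 - 3*k*t - 8*k + 24*t)/(k^2 + 3*k - 18)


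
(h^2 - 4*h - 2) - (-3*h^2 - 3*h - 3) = 4*h^2 - h + 1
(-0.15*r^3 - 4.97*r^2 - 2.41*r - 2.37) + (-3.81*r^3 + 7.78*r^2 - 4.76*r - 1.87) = -3.96*r^3 + 2.81*r^2 - 7.17*r - 4.24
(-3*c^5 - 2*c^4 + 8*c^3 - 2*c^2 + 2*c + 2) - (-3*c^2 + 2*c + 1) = -3*c^5 - 2*c^4 + 8*c^3 + c^2 + 1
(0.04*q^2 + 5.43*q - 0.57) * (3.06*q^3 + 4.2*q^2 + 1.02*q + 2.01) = 0.1224*q^5 + 16.7838*q^4 + 21.1026*q^3 + 3.225*q^2 + 10.3329*q - 1.1457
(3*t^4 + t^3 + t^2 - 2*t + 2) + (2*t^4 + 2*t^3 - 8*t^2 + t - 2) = 5*t^4 + 3*t^3 - 7*t^2 - t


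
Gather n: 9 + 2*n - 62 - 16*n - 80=-14*n - 133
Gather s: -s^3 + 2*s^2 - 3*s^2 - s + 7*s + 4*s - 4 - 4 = -s^3 - s^2 + 10*s - 8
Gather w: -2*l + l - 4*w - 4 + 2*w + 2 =-l - 2*w - 2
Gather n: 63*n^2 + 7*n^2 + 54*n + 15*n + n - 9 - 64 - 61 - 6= 70*n^2 + 70*n - 140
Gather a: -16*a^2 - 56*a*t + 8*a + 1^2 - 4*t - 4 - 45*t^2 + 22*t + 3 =-16*a^2 + a*(8 - 56*t) - 45*t^2 + 18*t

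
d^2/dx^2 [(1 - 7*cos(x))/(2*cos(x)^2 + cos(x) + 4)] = (252*sin(x)^4*cos(x) - 30*sin(x)^4 + 33*sin(x)^2 + 303*cos(x)/2 - 87*cos(3*x)/2 - 14*cos(5*x) + 39)/(-2*sin(x)^2 + cos(x) + 6)^3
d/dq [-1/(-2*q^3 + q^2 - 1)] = 2*q*(1 - 3*q)/(2*q^3 - q^2 + 1)^2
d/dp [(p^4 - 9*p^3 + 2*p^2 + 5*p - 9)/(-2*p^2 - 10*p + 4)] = (-2*p^5 - 6*p^4 + 98*p^3 - 59*p^2 - 10*p - 35)/(2*(p^4 + 10*p^3 + 21*p^2 - 20*p + 4))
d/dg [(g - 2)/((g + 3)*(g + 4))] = (-g^2 + 4*g + 26)/(g^4 + 14*g^3 + 73*g^2 + 168*g + 144)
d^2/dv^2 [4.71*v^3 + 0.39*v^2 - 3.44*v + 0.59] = 28.26*v + 0.78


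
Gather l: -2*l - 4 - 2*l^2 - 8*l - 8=-2*l^2 - 10*l - 12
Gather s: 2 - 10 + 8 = 0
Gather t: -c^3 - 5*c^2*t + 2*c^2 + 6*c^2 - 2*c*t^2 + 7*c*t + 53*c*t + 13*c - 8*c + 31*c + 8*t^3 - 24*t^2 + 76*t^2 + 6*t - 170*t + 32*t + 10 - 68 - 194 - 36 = -c^3 + 8*c^2 + 36*c + 8*t^3 + t^2*(52 - 2*c) + t*(-5*c^2 + 60*c - 132) - 288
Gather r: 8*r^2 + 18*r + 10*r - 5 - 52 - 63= 8*r^2 + 28*r - 120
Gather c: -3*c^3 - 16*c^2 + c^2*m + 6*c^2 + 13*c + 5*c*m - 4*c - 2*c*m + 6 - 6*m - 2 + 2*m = -3*c^3 + c^2*(m - 10) + c*(3*m + 9) - 4*m + 4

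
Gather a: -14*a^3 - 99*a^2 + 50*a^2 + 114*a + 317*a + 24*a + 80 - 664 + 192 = -14*a^3 - 49*a^2 + 455*a - 392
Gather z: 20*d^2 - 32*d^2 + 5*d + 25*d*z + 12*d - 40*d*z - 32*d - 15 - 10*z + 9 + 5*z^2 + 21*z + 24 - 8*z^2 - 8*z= -12*d^2 - 15*d - 3*z^2 + z*(3 - 15*d) + 18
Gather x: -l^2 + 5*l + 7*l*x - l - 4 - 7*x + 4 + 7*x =-l^2 + 7*l*x + 4*l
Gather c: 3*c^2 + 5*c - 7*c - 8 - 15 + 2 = 3*c^2 - 2*c - 21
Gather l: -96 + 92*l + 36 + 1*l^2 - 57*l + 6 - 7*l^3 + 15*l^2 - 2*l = -7*l^3 + 16*l^2 + 33*l - 54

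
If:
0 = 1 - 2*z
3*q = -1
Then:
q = -1/3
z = 1/2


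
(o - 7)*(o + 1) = o^2 - 6*o - 7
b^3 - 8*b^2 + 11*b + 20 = (b - 5)*(b - 4)*(b + 1)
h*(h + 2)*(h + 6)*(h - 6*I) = h^4 + 8*h^3 - 6*I*h^3 + 12*h^2 - 48*I*h^2 - 72*I*h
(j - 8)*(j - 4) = j^2 - 12*j + 32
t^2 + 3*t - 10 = (t - 2)*(t + 5)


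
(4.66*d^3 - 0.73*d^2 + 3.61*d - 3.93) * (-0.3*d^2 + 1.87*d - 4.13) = -1.398*d^5 + 8.9332*d^4 - 21.6939*d^3 + 10.9446*d^2 - 22.2584*d + 16.2309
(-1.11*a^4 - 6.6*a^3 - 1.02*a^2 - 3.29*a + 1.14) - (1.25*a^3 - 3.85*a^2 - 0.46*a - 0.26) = -1.11*a^4 - 7.85*a^3 + 2.83*a^2 - 2.83*a + 1.4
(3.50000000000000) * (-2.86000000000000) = -10.0100000000000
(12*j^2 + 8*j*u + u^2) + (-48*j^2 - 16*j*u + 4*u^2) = -36*j^2 - 8*j*u + 5*u^2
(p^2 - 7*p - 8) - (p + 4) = p^2 - 8*p - 12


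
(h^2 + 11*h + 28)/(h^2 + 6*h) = (h^2 + 11*h + 28)/(h*(h + 6))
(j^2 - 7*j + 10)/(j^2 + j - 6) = (j - 5)/(j + 3)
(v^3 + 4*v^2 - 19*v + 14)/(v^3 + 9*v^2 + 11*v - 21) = (v - 2)/(v + 3)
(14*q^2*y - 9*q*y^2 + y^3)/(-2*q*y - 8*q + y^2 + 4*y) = y*(-7*q + y)/(y + 4)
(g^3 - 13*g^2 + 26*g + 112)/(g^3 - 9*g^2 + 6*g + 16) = (g^2 - 5*g - 14)/(g^2 - g - 2)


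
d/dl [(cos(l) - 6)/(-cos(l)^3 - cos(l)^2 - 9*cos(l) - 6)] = (21*cos(l) + 17*cos(2*l) - cos(3*l) + 137)*sin(l)/(2*(cos(l)^3 + cos(l)^2 + 9*cos(l) + 6)^2)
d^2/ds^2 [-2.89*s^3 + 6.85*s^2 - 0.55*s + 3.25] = 13.7 - 17.34*s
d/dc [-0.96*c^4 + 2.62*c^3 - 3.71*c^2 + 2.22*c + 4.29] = -3.84*c^3 + 7.86*c^2 - 7.42*c + 2.22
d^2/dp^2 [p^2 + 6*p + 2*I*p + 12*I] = 2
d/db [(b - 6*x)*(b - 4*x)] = 2*b - 10*x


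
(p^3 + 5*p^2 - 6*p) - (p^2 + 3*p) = p^3 + 4*p^2 - 9*p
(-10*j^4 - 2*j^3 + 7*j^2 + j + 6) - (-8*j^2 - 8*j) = -10*j^4 - 2*j^3 + 15*j^2 + 9*j + 6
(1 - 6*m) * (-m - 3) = 6*m^2 + 17*m - 3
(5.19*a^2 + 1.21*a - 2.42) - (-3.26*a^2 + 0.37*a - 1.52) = 8.45*a^2 + 0.84*a - 0.9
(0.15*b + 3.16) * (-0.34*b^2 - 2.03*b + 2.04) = -0.051*b^3 - 1.3789*b^2 - 6.1088*b + 6.4464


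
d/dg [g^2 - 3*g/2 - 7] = 2*g - 3/2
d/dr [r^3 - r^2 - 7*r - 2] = 3*r^2 - 2*r - 7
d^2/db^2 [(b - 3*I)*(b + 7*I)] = 2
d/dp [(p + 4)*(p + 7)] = 2*p + 11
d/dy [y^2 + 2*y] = 2*y + 2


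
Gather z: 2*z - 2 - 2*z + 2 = 0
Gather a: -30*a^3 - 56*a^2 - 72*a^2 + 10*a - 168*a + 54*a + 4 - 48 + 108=-30*a^3 - 128*a^2 - 104*a + 64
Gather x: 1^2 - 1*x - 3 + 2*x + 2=x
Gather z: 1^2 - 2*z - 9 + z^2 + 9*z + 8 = z^2 + 7*z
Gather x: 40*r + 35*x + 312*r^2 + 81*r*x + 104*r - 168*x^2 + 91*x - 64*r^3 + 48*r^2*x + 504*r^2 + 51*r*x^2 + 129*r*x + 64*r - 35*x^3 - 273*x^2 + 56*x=-64*r^3 + 816*r^2 + 208*r - 35*x^3 + x^2*(51*r - 441) + x*(48*r^2 + 210*r + 182)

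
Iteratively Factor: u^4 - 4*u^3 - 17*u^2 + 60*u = (u - 5)*(u^3 + u^2 - 12*u) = u*(u - 5)*(u^2 + u - 12) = u*(u - 5)*(u + 4)*(u - 3)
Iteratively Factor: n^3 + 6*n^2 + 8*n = (n + 4)*(n^2 + 2*n) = n*(n + 4)*(n + 2)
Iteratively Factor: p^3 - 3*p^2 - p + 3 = (p - 3)*(p^2 - 1) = (p - 3)*(p - 1)*(p + 1)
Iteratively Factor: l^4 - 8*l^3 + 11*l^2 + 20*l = (l + 1)*(l^3 - 9*l^2 + 20*l) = (l - 4)*(l + 1)*(l^2 - 5*l) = l*(l - 4)*(l + 1)*(l - 5)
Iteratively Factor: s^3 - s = (s - 1)*(s^2 + s) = s*(s - 1)*(s + 1)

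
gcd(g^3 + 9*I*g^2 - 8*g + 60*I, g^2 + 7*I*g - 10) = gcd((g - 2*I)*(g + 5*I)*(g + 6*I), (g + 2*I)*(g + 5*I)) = g + 5*I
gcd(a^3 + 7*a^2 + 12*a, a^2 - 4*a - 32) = a + 4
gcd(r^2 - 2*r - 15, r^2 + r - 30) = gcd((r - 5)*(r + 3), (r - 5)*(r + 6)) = r - 5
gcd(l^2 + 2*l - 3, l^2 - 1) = l - 1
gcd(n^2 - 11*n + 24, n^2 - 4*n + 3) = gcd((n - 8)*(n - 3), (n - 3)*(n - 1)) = n - 3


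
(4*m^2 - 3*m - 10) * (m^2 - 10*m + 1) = 4*m^4 - 43*m^3 + 24*m^2 + 97*m - 10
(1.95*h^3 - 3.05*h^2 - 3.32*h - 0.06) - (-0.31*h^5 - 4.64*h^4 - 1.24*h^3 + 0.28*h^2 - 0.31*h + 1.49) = 0.31*h^5 + 4.64*h^4 + 3.19*h^3 - 3.33*h^2 - 3.01*h - 1.55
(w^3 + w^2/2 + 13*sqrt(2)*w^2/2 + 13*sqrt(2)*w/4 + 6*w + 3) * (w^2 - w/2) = w^5 + 13*sqrt(2)*w^4/2 + 23*w^3/4 - 13*sqrt(2)*w^2/8 - 3*w/2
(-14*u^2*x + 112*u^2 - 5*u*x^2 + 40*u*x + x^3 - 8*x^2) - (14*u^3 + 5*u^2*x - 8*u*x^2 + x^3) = -14*u^3 - 19*u^2*x + 112*u^2 + 3*u*x^2 + 40*u*x - 8*x^2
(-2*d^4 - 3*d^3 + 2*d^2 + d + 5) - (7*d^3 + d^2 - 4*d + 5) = -2*d^4 - 10*d^3 + d^2 + 5*d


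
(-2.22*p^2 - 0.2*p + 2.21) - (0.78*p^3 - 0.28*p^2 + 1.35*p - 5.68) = -0.78*p^3 - 1.94*p^2 - 1.55*p + 7.89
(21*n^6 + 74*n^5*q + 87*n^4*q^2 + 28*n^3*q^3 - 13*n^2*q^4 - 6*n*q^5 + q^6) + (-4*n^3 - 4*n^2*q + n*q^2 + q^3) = 21*n^6 + 74*n^5*q + 87*n^4*q^2 + 28*n^3*q^3 - 4*n^3 - 13*n^2*q^4 - 4*n^2*q - 6*n*q^5 + n*q^2 + q^6 + q^3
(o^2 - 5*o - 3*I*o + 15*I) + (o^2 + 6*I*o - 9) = 2*o^2 - 5*o + 3*I*o - 9 + 15*I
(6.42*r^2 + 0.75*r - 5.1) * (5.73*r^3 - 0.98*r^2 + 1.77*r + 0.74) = 36.7866*r^5 - 1.9941*r^4 - 18.5946*r^3 + 11.0763*r^2 - 8.472*r - 3.774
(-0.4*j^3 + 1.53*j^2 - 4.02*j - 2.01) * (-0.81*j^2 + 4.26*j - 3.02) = 0.324*j^5 - 2.9433*j^4 + 10.982*j^3 - 20.1177*j^2 + 3.5778*j + 6.0702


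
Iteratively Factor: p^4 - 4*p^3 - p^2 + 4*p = (p - 1)*(p^3 - 3*p^2 - 4*p) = p*(p - 1)*(p^2 - 3*p - 4) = p*(p - 1)*(p + 1)*(p - 4)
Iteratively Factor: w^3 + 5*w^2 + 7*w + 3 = (w + 3)*(w^2 + 2*w + 1) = (w + 1)*(w + 3)*(w + 1)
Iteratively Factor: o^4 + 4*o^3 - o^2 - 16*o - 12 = (o + 3)*(o^3 + o^2 - 4*o - 4) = (o + 1)*(o + 3)*(o^2 - 4) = (o + 1)*(o + 2)*(o + 3)*(o - 2)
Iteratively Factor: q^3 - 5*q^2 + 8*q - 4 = (q - 2)*(q^2 - 3*q + 2) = (q - 2)^2*(q - 1)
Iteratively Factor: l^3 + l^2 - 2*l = (l - 1)*(l^2 + 2*l) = l*(l - 1)*(l + 2)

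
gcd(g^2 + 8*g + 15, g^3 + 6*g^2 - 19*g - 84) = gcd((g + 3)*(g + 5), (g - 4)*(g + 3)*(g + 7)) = g + 3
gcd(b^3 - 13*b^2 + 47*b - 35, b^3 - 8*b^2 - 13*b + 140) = b^2 - 12*b + 35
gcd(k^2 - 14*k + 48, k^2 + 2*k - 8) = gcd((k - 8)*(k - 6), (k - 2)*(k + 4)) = 1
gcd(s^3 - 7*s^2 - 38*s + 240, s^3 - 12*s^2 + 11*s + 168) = s - 8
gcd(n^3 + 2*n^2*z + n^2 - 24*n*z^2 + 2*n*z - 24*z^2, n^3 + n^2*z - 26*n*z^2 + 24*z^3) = -n^2 - 2*n*z + 24*z^2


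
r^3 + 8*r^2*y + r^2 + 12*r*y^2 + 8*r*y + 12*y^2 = (r + 1)*(r + 2*y)*(r + 6*y)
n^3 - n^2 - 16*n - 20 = (n - 5)*(n + 2)^2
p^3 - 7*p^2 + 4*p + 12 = (p - 6)*(p - 2)*(p + 1)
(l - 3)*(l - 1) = l^2 - 4*l + 3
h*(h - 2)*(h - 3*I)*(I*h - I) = I*h^4 + 3*h^3 - 3*I*h^3 - 9*h^2 + 2*I*h^2 + 6*h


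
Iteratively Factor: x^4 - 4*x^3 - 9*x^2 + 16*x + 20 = (x + 2)*(x^3 - 6*x^2 + 3*x + 10) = (x + 1)*(x + 2)*(x^2 - 7*x + 10) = (x - 5)*(x + 1)*(x + 2)*(x - 2)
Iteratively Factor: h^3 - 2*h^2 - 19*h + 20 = (h + 4)*(h^2 - 6*h + 5) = (h - 5)*(h + 4)*(h - 1)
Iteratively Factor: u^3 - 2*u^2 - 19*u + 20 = (u + 4)*(u^2 - 6*u + 5) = (u - 1)*(u + 4)*(u - 5)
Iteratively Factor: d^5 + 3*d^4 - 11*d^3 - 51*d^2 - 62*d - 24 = (d + 3)*(d^4 - 11*d^2 - 18*d - 8) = (d + 1)*(d + 3)*(d^3 - d^2 - 10*d - 8) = (d + 1)*(d + 2)*(d + 3)*(d^2 - 3*d - 4) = (d - 4)*(d + 1)*(d + 2)*(d + 3)*(d + 1)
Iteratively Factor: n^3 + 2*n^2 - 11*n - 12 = (n + 1)*(n^2 + n - 12) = (n - 3)*(n + 1)*(n + 4)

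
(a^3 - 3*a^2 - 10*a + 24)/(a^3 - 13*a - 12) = (a - 2)/(a + 1)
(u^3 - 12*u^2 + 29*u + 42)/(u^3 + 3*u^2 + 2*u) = (u^2 - 13*u + 42)/(u*(u + 2))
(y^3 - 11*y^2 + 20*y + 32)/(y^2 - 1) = (y^2 - 12*y + 32)/(y - 1)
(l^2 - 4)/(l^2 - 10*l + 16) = (l + 2)/(l - 8)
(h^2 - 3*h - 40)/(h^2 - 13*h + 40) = (h + 5)/(h - 5)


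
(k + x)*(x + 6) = k*x + 6*k + x^2 + 6*x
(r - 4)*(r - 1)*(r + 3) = r^3 - 2*r^2 - 11*r + 12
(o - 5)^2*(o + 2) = o^3 - 8*o^2 + 5*o + 50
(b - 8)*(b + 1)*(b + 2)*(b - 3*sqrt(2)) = b^4 - 5*b^3 - 3*sqrt(2)*b^3 - 22*b^2 + 15*sqrt(2)*b^2 - 16*b + 66*sqrt(2)*b + 48*sqrt(2)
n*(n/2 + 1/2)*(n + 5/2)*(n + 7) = n^4/2 + 21*n^3/4 + 27*n^2/2 + 35*n/4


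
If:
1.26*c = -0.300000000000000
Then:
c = -0.24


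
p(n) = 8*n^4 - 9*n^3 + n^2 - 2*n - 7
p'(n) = 32*n^3 - 27*n^2 + 2*n - 2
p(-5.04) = 6342.63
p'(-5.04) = -4794.69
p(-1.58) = 84.01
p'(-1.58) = -198.78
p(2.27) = 100.76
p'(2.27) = 237.72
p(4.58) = 2660.24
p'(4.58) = 2515.10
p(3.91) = 1332.29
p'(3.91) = 1505.89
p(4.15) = 1731.58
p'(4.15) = 1828.44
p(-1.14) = 23.43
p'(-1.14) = -86.78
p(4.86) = 3436.86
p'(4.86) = 3043.31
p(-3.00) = 899.00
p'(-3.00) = -1115.00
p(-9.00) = 59141.00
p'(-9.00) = -25535.00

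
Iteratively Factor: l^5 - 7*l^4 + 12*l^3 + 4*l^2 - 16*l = (l - 2)*(l^4 - 5*l^3 + 2*l^2 + 8*l) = (l - 4)*(l - 2)*(l^3 - l^2 - 2*l) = (l - 4)*(l - 2)^2*(l^2 + l) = l*(l - 4)*(l - 2)^2*(l + 1)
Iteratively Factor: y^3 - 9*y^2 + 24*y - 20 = (y - 2)*(y^2 - 7*y + 10) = (y - 5)*(y - 2)*(y - 2)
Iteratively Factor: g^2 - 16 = (g - 4)*(g + 4)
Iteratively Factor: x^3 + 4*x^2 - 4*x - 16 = (x + 2)*(x^2 + 2*x - 8) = (x - 2)*(x + 2)*(x + 4)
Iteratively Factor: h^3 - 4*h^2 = (h)*(h^2 - 4*h) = h^2*(h - 4)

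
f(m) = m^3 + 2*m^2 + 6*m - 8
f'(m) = 3*m^2 + 4*m + 6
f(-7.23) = -324.77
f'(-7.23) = 133.90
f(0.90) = -0.25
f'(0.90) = 12.03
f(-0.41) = -10.19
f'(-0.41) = 4.86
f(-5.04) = -115.46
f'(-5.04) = 62.04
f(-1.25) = -14.33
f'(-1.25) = 5.69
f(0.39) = -5.30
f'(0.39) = 8.02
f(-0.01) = -8.06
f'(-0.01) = 5.96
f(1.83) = 15.81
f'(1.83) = 23.37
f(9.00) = 937.00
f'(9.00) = 285.00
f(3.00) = 55.00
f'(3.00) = 45.00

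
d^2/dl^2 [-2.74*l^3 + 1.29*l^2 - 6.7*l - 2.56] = 2.58 - 16.44*l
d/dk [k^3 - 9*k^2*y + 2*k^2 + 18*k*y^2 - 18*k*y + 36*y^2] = 3*k^2 - 18*k*y + 4*k + 18*y^2 - 18*y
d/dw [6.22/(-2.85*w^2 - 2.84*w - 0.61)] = (35.454*w + 17.6648)/(2.85*w^2 + 2.84*w + 0.61)^2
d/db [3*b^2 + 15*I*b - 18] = 6*b + 15*I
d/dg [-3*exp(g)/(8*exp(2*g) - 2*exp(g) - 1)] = (24*exp(2*g) + 3)*exp(g)/(64*exp(4*g) - 32*exp(3*g) - 12*exp(2*g) + 4*exp(g) + 1)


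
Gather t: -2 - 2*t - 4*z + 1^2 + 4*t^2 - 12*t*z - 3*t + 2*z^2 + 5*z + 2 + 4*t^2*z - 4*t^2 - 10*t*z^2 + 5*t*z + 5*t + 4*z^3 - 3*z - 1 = 4*t^2*z + t*(-10*z^2 - 7*z) + 4*z^3 + 2*z^2 - 2*z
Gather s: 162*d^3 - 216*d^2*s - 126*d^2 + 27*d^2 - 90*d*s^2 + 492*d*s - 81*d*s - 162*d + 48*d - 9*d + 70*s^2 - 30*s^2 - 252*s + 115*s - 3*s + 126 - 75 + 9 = 162*d^3 - 99*d^2 - 123*d + s^2*(40 - 90*d) + s*(-216*d^2 + 411*d - 140) + 60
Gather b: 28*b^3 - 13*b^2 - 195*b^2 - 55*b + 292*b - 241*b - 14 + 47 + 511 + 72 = 28*b^3 - 208*b^2 - 4*b + 616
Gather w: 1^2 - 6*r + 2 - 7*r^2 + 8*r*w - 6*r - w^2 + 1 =-7*r^2 + 8*r*w - 12*r - w^2 + 4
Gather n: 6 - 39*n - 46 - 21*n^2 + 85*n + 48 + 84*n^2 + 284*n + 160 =63*n^2 + 330*n + 168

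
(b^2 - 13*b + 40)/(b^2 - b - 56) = (b - 5)/(b + 7)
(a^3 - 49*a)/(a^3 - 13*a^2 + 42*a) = (a + 7)/(a - 6)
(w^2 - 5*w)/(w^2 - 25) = w/(w + 5)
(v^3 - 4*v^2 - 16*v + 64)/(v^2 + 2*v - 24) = (v^2 - 16)/(v + 6)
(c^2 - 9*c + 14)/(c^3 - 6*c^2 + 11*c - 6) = (c - 7)/(c^2 - 4*c + 3)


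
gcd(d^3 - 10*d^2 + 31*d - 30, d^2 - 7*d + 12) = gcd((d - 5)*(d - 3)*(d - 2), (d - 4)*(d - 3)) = d - 3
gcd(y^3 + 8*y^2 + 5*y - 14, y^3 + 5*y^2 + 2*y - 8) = y^2 + y - 2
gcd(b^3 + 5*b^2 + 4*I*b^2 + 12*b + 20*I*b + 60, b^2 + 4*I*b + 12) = b^2 + 4*I*b + 12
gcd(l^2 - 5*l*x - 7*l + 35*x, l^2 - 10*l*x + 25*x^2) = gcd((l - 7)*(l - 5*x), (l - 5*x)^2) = -l + 5*x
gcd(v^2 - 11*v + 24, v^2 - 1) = 1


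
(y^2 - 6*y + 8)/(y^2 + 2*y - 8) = (y - 4)/(y + 4)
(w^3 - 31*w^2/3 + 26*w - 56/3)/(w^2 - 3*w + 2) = (3*w^2 - 25*w + 28)/(3*(w - 1))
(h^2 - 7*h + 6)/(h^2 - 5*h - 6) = (h - 1)/(h + 1)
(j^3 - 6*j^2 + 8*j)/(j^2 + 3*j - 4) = j*(j^2 - 6*j + 8)/(j^2 + 3*j - 4)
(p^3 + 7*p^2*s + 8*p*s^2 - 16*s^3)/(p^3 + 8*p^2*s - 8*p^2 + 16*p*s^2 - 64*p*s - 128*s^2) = (p - s)/(p - 8)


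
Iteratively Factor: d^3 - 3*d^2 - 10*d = (d + 2)*(d^2 - 5*d) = d*(d + 2)*(d - 5)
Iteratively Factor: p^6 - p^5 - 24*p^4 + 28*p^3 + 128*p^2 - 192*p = (p - 2)*(p^5 + p^4 - 22*p^3 - 16*p^2 + 96*p) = (p - 2)^2*(p^4 + 3*p^3 - 16*p^2 - 48*p) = (p - 4)*(p - 2)^2*(p^3 + 7*p^2 + 12*p) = (p - 4)*(p - 2)^2*(p + 3)*(p^2 + 4*p) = (p - 4)*(p - 2)^2*(p + 3)*(p + 4)*(p)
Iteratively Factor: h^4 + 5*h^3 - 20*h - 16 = (h + 1)*(h^3 + 4*h^2 - 4*h - 16) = (h + 1)*(h + 2)*(h^2 + 2*h - 8) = (h - 2)*(h + 1)*(h + 2)*(h + 4)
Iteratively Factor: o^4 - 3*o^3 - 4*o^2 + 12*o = (o - 2)*(o^3 - o^2 - 6*o) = (o - 3)*(o - 2)*(o^2 + 2*o) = o*(o - 3)*(o - 2)*(o + 2)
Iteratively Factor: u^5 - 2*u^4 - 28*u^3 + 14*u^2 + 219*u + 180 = (u + 3)*(u^4 - 5*u^3 - 13*u^2 + 53*u + 60) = (u + 3)^2*(u^3 - 8*u^2 + 11*u + 20) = (u + 1)*(u + 3)^2*(u^2 - 9*u + 20) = (u - 4)*(u + 1)*(u + 3)^2*(u - 5)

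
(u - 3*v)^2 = u^2 - 6*u*v + 9*v^2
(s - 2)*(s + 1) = s^2 - s - 2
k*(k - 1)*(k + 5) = k^3 + 4*k^2 - 5*k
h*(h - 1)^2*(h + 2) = h^4 - 3*h^2 + 2*h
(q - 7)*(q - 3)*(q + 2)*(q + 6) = q^4 - 2*q^3 - 47*q^2 + 48*q + 252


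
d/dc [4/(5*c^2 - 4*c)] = 8*(2 - 5*c)/(c^2*(5*c - 4)^2)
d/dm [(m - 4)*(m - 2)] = 2*m - 6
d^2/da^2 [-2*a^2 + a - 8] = -4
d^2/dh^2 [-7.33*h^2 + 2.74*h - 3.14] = -14.6600000000000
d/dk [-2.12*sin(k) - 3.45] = -2.12*cos(k)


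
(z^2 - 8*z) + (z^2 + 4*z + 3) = 2*z^2 - 4*z + 3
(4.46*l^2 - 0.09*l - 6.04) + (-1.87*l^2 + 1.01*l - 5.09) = 2.59*l^2 + 0.92*l - 11.13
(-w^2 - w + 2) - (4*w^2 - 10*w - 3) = -5*w^2 + 9*w + 5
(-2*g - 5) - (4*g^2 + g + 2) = -4*g^2 - 3*g - 7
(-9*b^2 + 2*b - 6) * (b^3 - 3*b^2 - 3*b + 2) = -9*b^5 + 29*b^4 + 15*b^3 - 6*b^2 + 22*b - 12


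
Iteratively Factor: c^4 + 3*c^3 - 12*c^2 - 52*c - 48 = (c + 3)*(c^3 - 12*c - 16) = (c + 2)*(c + 3)*(c^2 - 2*c - 8) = (c + 2)^2*(c + 3)*(c - 4)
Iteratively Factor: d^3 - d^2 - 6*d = (d)*(d^2 - d - 6) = d*(d + 2)*(d - 3)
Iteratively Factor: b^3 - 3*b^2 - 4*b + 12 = (b - 3)*(b^2 - 4) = (b - 3)*(b + 2)*(b - 2)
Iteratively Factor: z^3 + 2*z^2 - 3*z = (z + 3)*(z^2 - z) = (z - 1)*(z + 3)*(z)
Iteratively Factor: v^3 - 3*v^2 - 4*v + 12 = (v - 2)*(v^2 - v - 6) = (v - 3)*(v - 2)*(v + 2)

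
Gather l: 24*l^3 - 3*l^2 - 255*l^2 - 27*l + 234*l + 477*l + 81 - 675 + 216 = 24*l^3 - 258*l^2 + 684*l - 378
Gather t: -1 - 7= -8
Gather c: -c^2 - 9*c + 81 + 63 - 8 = -c^2 - 9*c + 136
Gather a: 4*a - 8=4*a - 8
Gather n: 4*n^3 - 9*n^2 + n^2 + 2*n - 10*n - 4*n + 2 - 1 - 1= 4*n^3 - 8*n^2 - 12*n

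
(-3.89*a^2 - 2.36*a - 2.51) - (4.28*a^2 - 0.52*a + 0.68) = -8.17*a^2 - 1.84*a - 3.19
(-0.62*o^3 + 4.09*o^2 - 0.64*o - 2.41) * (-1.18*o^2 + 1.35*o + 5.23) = 0.7316*o^5 - 5.6632*o^4 + 3.0341*o^3 + 23.3705*o^2 - 6.6007*o - 12.6043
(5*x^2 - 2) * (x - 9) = 5*x^3 - 45*x^2 - 2*x + 18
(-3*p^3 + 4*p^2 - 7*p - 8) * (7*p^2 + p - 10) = -21*p^5 + 25*p^4 - 15*p^3 - 103*p^2 + 62*p + 80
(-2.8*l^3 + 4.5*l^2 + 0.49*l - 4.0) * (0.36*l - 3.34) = -1.008*l^4 + 10.972*l^3 - 14.8536*l^2 - 3.0766*l + 13.36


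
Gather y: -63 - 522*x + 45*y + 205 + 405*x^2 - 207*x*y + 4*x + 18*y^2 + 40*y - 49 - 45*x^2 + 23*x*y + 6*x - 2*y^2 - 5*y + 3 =360*x^2 - 512*x + 16*y^2 + y*(80 - 184*x) + 96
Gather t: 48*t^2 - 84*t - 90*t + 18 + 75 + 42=48*t^2 - 174*t + 135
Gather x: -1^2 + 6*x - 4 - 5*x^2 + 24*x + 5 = -5*x^2 + 30*x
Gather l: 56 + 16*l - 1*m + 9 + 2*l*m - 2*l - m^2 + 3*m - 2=l*(2*m + 14) - m^2 + 2*m + 63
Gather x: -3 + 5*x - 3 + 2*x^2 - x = 2*x^2 + 4*x - 6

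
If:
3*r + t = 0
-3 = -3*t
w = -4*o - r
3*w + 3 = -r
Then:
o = 11/36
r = -1/3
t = 1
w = -8/9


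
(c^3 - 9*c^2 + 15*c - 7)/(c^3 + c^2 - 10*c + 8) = (c^2 - 8*c + 7)/(c^2 + 2*c - 8)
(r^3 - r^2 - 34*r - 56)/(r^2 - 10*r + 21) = (r^2 + 6*r + 8)/(r - 3)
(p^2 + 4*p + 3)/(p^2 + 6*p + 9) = (p + 1)/(p + 3)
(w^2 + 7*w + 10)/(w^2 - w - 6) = (w + 5)/(w - 3)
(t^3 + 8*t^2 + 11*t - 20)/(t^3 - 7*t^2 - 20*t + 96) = (t^2 + 4*t - 5)/(t^2 - 11*t + 24)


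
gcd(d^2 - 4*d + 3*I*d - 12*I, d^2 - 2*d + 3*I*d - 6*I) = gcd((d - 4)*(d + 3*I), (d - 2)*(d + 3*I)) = d + 3*I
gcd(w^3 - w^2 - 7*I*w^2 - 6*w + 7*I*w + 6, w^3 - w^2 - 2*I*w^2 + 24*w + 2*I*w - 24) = w^2 + w*(-1 - 6*I) + 6*I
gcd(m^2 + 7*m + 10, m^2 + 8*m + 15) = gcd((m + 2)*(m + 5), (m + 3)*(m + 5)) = m + 5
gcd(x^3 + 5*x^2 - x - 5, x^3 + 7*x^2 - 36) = 1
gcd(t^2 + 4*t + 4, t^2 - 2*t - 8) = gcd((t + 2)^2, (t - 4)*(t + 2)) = t + 2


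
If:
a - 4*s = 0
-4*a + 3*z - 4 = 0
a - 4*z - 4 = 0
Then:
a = -28/13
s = -7/13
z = -20/13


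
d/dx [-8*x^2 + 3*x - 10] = 3 - 16*x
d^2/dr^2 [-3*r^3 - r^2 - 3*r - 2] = -18*r - 2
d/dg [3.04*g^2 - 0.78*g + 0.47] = 6.08*g - 0.78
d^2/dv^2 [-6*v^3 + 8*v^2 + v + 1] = 16 - 36*v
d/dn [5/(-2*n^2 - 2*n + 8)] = 5*(2*n + 1)/(2*(n^2 + n - 4)^2)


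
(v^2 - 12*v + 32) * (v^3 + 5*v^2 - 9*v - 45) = v^5 - 7*v^4 - 37*v^3 + 223*v^2 + 252*v - 1440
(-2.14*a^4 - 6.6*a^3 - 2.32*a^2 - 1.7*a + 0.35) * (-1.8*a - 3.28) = 3.852*a^5 + 18.8992*a^4 + 25.824*a^3 + 10.6696*a^2 + 4.946*a - 1.148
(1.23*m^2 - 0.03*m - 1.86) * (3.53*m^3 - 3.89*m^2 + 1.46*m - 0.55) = 4.3419*m^5 - 4.8906*m^4 - 4.6533*m^3 + 6.5151*m^2 - 2.6991*m + 1.023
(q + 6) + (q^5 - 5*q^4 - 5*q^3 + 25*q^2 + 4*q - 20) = q^5 - 5*q^4 - 5*q^3 + 25*q^2 + 5*q - 14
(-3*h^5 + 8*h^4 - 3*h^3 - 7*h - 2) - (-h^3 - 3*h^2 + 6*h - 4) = -3*h^5 + 8*h^4 - 2*h^3 + 3*h^2 - 13*h + 2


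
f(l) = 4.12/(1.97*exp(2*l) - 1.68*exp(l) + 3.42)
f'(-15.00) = 0.00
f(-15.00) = 1.20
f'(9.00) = 0.00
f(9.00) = 0.00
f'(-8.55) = 0.00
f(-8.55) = 1.20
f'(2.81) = -0.02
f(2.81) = 0.01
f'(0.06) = -0.74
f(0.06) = 1.07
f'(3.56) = -0.00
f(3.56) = 0.00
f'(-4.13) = 0.01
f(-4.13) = 1.21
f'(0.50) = -0.91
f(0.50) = 0.69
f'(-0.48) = -0.20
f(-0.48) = 1.31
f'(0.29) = -0.90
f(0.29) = 0.88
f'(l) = 4.12*(-3.94*exp(2*l) + 1.68*exp(l))/(1.97*exp(2*l) - 1.68*exp(l) + 3.42)^2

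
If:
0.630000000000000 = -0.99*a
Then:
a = -0.64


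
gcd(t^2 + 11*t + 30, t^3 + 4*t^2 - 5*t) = t + 5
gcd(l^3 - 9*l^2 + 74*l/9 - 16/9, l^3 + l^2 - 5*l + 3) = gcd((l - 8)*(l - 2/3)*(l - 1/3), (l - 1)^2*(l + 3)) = 1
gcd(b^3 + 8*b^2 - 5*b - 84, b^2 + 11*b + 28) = b^2 + 11*b + 28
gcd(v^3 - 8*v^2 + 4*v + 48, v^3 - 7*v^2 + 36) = v^2 - 4*v - 12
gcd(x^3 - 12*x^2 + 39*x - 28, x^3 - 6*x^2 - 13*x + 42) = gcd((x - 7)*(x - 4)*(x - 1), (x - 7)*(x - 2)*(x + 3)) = x - 7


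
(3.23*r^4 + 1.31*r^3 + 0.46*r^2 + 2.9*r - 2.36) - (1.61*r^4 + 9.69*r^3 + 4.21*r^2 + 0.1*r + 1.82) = 1.62*r^4 - 8.38*r^3 - 3.75*r^2 + 2.8*r - 4.18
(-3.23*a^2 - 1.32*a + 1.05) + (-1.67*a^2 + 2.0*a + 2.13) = -4.9*a^2 + 0.68*a + 3.18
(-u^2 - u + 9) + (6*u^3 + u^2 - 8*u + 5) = 6*u^3 - 9*u + 14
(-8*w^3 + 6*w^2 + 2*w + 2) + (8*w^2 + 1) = -8*w^3 + 14*w^2 + 2*w + 3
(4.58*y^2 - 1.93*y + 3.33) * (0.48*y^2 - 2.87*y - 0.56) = 2.1984*y^4 - 14.071*y^3 + 4.5727*y^2 - 8.4763*y - 1.8648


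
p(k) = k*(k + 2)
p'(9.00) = 20.00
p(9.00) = 99.00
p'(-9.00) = -16.00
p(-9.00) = 63.00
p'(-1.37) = -0.74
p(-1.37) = -0.86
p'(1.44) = 4.88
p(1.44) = 4.95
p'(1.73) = 5.46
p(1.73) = 6.45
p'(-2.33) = -2.66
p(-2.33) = 0.77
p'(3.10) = 8.20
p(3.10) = 15.81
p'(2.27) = 6.54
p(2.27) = 9.69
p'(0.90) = 3.80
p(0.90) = 2.61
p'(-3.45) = -4.90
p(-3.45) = 5.00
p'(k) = 2*k + 2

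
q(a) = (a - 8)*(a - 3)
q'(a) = 2*a - 11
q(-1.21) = 38.77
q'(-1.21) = -13.42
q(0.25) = 21.31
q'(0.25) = -10.50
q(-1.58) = 43.88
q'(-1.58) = -14.16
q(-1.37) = 40.95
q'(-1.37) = -13.74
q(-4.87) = 101.29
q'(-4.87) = -20.74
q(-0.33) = 27.74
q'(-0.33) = -11.66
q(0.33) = 20.48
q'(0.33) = -10.34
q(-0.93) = 35.09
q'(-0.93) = -12.86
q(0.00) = 24.00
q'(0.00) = -11.00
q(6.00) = -6.00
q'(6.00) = 1.00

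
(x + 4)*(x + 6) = x^2 + 10*x + 24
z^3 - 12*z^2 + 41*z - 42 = (z - 7)*(z - 3)*(z - 2)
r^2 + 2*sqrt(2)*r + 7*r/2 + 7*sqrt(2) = (r + 7/2)*(r + 2*sqrt(2))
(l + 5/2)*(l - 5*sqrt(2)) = l^2 - 5*sqrt(2)*l + 5*l/2 - 25*sqrt(2)/2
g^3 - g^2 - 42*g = g*(g - 7)*(g + 6)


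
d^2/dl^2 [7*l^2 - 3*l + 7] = 14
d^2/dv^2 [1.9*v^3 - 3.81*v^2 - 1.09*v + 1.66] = 11.4*v - 7.62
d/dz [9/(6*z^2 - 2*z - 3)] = 18*(1 - 6*z)/(-6*z^2 + 2*z + 3)^2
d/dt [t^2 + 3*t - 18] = 2*t + 3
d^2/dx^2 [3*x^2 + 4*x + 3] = 6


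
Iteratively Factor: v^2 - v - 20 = (v - 5)*(v + 4)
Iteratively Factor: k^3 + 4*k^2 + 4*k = (k)*(k^2 + 4*k + 4) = k*(k + 2)*(k + 2)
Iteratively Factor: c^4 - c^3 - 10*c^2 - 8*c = (c - 4)*(c^3 + 3*c^2 + 2*c) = (c - 4)*(c + 1)*(c^2 + 2*c) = (c - 4)*(c + 1)*(c + 2)*(c)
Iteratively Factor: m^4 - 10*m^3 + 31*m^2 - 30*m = (m - 5)*(m^3 - 5*m^2 + 6*m) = (m - 5)*(m - 2)*(m^2 - 3*m) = (m - 5)*(m - 3)*(m - 2)*(m)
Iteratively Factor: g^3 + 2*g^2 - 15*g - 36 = (g - 4)*(g^2 + 6*g + 9) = (g - 4)*(g + 3)*(g + 3)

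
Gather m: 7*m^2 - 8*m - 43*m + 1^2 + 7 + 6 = 7*m^2 - 51*m + 14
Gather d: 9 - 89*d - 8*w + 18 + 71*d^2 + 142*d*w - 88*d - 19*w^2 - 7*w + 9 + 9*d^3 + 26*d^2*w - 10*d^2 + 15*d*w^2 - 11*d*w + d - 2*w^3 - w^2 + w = 9*d^3 + d^2*(26*w + 61) + d*(15*w^2 + 131*w - 176) - 2*w^3 - 20*w^2 - 14*w + 36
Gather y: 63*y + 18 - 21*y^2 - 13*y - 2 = -21*y^2 + 50*y + 16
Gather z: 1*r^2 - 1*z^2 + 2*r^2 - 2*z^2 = 3*r^2 - 3*z^2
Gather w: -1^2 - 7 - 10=-18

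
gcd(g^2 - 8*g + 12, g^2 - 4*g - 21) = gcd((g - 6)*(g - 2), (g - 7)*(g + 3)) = 1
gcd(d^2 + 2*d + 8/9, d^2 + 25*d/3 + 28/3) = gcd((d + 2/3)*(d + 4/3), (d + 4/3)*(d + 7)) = d + 4/3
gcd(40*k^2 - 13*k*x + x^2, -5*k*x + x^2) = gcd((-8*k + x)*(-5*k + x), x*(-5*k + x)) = -5*k + x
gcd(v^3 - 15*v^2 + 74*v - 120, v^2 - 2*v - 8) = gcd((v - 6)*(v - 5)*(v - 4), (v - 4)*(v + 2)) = v - 4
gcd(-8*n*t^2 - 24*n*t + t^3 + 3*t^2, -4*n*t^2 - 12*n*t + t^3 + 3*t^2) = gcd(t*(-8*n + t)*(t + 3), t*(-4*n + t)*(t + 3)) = t^2 + 3*t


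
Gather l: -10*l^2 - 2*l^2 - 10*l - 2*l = -12*l^2 - 12*l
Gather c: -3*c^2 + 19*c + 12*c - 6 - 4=-3*c^2 + 31*c - 10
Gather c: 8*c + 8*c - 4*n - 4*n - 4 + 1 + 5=16*c - 8*n + 2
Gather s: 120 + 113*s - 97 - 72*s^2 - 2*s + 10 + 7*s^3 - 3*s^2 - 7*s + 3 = 7*s^3 - 75*s^2 + 104*s + 36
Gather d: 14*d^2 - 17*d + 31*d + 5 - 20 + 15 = 14*d^2 + 14*d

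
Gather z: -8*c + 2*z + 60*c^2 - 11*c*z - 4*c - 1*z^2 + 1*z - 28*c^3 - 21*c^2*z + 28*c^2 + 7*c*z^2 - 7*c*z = -28*c^3 + 88*c^2 - 12*c + z^2*(7*c - 1) + z*(-21*c^2 - 18*c + 3)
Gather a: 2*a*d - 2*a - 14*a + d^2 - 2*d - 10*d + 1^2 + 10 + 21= a*(2*d - 16) + d^2 - 12*d + 32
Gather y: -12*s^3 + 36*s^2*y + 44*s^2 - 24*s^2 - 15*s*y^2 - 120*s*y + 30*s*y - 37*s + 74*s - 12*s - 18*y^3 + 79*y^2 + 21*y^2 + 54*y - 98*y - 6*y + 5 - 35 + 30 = -12*s^3 + 20*s^2 + 25*s - 18*y^3 + y^2*(100 - 15*s) + y*(36*s^2 - 90*s - 50)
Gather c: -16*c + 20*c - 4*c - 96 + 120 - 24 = 0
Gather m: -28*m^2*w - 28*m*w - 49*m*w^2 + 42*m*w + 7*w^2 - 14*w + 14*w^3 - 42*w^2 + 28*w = -28*m^2*w + m*(-49*w^2 + 14*w) + 14*w^3 - 35*w^2 + 14*w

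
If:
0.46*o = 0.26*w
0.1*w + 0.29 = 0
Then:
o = -1.64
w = -2.90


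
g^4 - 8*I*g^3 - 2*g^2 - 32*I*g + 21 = (g - 7*I)*(g - 3*I)*(g + I)^2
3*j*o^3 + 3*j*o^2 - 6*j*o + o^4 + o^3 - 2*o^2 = o*(3*j + o)*(o - 1)*(o + 2)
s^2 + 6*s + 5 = (s + 1)*(s + 5)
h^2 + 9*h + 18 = (h + 3)*(h + 6)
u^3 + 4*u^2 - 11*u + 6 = (u - 1)^2*(u + 6)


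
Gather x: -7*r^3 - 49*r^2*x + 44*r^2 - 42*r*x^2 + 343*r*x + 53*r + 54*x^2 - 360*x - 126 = -7*r^3 + 44*r^2 + 53*r + x^2*(54 - 42*r) + x*(-49*r^2 + 343*r - 360) - 126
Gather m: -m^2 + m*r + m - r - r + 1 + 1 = -m^2 + m*(r + 1) - 2*r + 2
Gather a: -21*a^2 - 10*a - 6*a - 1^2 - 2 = -21*a^2 - 16*a - 3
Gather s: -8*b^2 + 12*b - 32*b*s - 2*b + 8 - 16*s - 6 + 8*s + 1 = -8*b^2 + 10*b + s*(-32*b - 8) + 3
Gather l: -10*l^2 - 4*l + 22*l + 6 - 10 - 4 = -10*l^2 + 18*l - 8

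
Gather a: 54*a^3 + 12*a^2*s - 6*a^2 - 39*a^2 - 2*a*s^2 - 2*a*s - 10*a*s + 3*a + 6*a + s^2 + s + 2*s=54*a^3 + a^2*(12*s - 45) + a*(-2*s^2 - 12*s + 9) + s^2 + 3*s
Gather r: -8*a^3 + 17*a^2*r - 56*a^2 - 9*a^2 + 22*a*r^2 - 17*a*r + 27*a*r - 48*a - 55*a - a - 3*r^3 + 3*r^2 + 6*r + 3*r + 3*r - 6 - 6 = -8*a^3 - 65*a^2 - 104*a - 3*r^3 + r^2*(22*a + 3) + r*(17*a^2 + 10*a + 12) - 12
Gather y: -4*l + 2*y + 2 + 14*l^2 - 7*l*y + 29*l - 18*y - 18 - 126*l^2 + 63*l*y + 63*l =-112*l^2 + 88*l + y*(56*l - 16) - 16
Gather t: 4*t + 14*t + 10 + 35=18*t + 45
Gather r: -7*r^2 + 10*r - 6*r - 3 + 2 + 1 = -7*r^2 + 4*r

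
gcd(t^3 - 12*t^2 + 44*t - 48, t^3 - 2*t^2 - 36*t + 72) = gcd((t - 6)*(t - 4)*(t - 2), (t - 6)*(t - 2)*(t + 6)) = t^2 - 8*t + 12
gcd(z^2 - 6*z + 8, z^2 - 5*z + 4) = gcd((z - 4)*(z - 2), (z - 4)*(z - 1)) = z - 4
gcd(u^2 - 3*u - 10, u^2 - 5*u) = u - 5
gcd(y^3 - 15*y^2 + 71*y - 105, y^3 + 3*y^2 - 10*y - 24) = y - 3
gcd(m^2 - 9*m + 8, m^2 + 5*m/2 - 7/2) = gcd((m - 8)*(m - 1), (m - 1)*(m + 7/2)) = m - 1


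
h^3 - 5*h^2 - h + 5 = (h - 5)*(h - 1)*(h + 1)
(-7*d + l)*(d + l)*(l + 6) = -7*d^2*l - 42*d^2 - 6*d*l^2 - 36*d*l + l^3 + 6*l^2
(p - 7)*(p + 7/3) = p^2 - 14*p/3 - 49/3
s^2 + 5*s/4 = s*(s + 5/4)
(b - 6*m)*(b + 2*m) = b^2 - 4*b*m - 12*m^2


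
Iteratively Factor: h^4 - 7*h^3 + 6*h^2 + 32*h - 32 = (h - 4)*(h^3 - 3*h^2 - 6*h + 8) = (h - 4)*(h + 2)*(h^2 - 5*h + 4) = (h - 4)*(h - 1)*(h + 2)*(h - 4)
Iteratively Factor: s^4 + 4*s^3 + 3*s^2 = (s)*(s^3 + 4*s^2 + 3*s) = s^2*(s^2 + 4*s + 3) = s^2*(s + 3)*(s + 1)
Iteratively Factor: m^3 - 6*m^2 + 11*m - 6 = (m - 1)*(m^2 - 5*m + 6) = (m - 3)*(m - 1)*(m - 2)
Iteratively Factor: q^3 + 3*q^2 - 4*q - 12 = (q + 2)*(q^2 + q - 6) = (q + 2)*(q + 3)*(q - 2)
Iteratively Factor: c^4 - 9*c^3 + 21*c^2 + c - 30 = (c - 5)*(c^3 - 4*c^2 + c + 6) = (c - 5)*(c - 2)*(c^2 - 2*c - 3) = (c - 5)*(c - 3)*(c - 2)*(c + 1)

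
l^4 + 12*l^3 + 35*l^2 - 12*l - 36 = (l - 1)*(l + 1)*(l + 6)^2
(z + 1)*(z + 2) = z^2 + 3*z + 2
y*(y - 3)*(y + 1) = y^3 - 2*y^2 - 3*y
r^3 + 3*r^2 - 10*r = r*(r - 2)*(r + 5)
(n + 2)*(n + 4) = n^2 + 6*n + 8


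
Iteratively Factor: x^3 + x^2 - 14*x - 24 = (x - 4)*(x^2 + 5*x + 6) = (x - 4)*(x + 3)*(x + 2)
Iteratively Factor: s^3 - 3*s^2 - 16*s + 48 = (s - 4)*(s^2 + s - 12) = (s - 4)*(s + 4)*(s - 3)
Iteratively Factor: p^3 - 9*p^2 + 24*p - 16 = (p - 1)*(p^2 - 8*p + 16) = (p - 4)*(p - 1)*(p - 4)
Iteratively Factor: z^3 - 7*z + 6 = (z - 2)*(z^2 + 2*z - 3) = (z - 2)*(z + 3)*(z - 1)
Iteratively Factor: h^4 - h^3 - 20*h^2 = (h + 4)*(h^3 - 5*h^2) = h*(h + 4)*(h^2 - 5*h) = h*(h - 5)*(h + 4)*(h)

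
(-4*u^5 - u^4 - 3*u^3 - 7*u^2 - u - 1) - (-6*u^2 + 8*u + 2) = -4*u^5 - u^4 - 3*u^3 - u^2 - 9*u - 3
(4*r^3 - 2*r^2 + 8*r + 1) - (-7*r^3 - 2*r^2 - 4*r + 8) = 11*r^3 + 12*r - 7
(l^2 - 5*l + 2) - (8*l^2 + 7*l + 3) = -7*l^2 - 12*l - 1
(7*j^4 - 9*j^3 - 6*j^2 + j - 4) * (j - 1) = 7*j^5 - 16*j^4 + 3*j^3 + 7*j^2 - 5*j + 4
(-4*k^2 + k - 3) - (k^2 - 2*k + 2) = -5*k^2 + 3*k - 5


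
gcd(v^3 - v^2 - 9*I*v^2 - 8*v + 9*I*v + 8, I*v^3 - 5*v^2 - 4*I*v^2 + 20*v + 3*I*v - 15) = v - 1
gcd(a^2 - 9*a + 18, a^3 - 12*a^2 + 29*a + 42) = a - 6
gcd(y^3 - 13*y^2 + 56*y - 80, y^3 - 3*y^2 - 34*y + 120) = y^2 - 9*y + 20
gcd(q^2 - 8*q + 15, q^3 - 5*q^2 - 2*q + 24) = q - 3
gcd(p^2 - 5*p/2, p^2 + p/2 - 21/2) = 1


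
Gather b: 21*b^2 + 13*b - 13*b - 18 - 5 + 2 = 21*b^2 - 21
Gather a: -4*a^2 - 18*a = -4*a^2 - 18*a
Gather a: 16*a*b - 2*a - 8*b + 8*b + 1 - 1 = a*(16*b - 2)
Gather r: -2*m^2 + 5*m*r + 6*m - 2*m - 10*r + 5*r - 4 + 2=-2*m^2 + 4*m + r*(5*m - 5) - 2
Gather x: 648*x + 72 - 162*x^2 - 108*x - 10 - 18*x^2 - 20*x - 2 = -180*x^2 + 520*x + 60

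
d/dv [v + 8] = 1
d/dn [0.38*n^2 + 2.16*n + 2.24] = 0.76*n + 2.16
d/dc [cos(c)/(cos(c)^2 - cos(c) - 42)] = (cos(c)^2 + 42)*sin(c)/(sin(c)^2 + cos(c) + 41)^2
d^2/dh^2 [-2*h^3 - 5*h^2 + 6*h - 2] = -12*h - 10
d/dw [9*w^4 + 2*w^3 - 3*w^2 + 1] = 6*w*(6*w^2 + w - 1)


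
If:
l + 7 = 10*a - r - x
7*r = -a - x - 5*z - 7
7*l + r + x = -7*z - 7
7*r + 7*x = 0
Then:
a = 3/5 - z/10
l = -z - 1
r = -49*z/60 - 19/15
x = 49*z/60 + 19/15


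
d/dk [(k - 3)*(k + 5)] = 2*k + 2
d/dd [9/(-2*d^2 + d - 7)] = 9*(4*d - 1)/(2*d^2 - d + 7)^2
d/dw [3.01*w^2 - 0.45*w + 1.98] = 6.02*w - 0.45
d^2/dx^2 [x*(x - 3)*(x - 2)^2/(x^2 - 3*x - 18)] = 2*(x^6 - 9*x^5 - 27*x^4 + 279*x^3 + 1674*x^2 - 7452*x + 5832)/(x^6 - 9*x^5 - 27*x^4 + 297*x^3 + 486*x^2 - 2916*x - 5832)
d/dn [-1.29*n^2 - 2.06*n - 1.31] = -2.58*n - 2.06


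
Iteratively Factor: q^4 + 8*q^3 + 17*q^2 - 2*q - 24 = (q + 2)*(q^3 + 6*q^2 + 5*q - 12) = (q - 1)*(q + 2)*(q^2 + 7*q + 12) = (q - 1)*(q + 2)*(q + 3)*(q + 4)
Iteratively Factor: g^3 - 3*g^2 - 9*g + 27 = (g - 3)*(g^2 - 9) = (g - 3)^2*(g + 3)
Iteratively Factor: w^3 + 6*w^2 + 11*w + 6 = (w + 2)*(w^2 + 4*w + 3) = (w + 2)*(w + 3)*(w + 1)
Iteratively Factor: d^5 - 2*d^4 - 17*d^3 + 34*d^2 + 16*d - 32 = (d - 2)*(d^4 - 17*d^2 + 16) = (d - 2)*(d + 4)*(d^3 - 4*d^2 - d + 4) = (d - 4)*(d - 2)*(d + 4)*(d^2 - 1) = (d - 4)*(d - 2)*(d + 1)*(d + 4)*(d - 1)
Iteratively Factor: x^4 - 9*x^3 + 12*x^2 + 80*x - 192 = (x - 4)*(x^3 - 5*x^2 - 8*x + 48) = (x - 4)^2*(x^2 - x - 12) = (x - 4)^2*(x + 3)*(x - 4)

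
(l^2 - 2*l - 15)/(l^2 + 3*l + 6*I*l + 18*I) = (l - 5)/(l + 6*I)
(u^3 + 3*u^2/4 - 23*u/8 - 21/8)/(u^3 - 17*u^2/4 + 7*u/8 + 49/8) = (2*u + 3)/(2*u - 7)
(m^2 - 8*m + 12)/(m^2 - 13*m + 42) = (m - 2)/(m - 7)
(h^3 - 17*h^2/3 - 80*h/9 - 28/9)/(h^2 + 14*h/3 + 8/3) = (3*h^2 - 19*h - 14)/(3*(h + 4))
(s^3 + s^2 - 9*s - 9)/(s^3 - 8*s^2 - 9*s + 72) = (s + 1)/(s - 8)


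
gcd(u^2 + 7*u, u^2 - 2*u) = u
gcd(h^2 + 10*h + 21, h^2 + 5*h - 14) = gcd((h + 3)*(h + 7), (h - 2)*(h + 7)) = h + 7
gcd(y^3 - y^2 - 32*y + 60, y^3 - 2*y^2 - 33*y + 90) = y^2 + y - 30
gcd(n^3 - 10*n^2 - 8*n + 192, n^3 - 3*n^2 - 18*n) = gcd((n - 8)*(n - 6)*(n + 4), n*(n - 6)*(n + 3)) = n - 6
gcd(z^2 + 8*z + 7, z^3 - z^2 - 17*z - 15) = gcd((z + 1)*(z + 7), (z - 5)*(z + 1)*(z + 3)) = z + 1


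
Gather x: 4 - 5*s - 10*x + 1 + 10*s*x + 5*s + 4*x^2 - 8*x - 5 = 4*x^2 + x*(10*s - 18)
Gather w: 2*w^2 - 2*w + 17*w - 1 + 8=2*w^2 + 15*w + 7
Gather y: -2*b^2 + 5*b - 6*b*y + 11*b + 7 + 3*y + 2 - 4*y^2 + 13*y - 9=-2*b^2 + 16*b - 4*y^2 + y*(16 - 6*b)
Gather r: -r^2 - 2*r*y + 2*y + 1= -r^2 - 2*r*y + 2*y + 1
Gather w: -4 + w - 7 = w - 11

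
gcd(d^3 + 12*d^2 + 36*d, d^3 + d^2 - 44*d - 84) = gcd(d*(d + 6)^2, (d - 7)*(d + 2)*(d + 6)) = d + 6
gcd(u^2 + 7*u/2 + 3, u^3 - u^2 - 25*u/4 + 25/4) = 1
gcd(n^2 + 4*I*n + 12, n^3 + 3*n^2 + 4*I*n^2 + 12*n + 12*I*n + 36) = n^2 + 4*I*n + 12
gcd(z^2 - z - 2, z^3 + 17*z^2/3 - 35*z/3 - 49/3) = z + 1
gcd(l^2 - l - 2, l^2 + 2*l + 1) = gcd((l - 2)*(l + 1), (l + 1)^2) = l + 1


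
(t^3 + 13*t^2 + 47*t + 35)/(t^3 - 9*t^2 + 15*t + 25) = (t^2 + 12*t + 35)/(t^2 - 10*t + 25)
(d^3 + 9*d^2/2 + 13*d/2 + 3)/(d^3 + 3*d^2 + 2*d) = (d + 3/2)/d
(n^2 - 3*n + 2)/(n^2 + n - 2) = (n - 2)/(n + 2)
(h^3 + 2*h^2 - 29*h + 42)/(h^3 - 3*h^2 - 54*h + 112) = (h - 3)/(h - 8)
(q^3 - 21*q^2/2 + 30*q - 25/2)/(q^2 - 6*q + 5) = (2*q^2 - 11*q + 5)/(2*(q - 1))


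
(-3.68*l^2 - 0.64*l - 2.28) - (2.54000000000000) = -3.68*l^2 - 0.64*l - 4.82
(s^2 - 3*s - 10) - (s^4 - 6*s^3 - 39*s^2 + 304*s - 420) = -s^4 + 6*s^3 + 40*s^2 - 307*s + 410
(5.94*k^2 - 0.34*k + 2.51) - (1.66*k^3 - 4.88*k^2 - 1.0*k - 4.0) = -1.66*k^3 + 10.82*k^2 + 0.66*k + 6.51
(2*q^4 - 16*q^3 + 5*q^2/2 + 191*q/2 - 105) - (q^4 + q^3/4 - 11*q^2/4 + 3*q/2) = q^4 - 65*q^3/4 + 21*q^2/4 + 94*q - 105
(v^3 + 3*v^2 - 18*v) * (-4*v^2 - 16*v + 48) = -4*v^5 - 28*v^4 + 72*v^3 + 432*v^2 - 864*v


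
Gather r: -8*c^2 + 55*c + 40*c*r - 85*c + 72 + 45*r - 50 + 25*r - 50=-8*c^2 - 30*c + r*(40*c + 70) - 28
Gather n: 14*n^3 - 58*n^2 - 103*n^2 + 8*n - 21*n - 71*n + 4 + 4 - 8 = 14*n^3 - 161*n^2 - 84*n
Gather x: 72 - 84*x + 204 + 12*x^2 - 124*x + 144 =12*x^2 - 208*x + 420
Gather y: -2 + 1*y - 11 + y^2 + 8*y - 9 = y^2 + 9*y - 22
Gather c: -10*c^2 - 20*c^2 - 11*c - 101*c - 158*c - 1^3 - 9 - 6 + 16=-30*c^2 - 270*c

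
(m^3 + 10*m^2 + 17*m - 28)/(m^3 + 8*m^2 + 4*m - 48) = (m^2 + 6*m - 7)/(m^2 + 4*m - 12)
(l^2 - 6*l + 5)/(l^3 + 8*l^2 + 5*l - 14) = (l - 5)/(l^2 + 9*l + 14)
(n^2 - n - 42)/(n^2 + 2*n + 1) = (n^2 - n - 42)/(n^2 + 2*n + 1)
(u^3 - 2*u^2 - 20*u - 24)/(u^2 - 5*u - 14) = (u^2 - 4*u - 12)/(u - 7)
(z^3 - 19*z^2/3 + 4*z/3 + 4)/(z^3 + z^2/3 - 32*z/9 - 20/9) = 3*(z^2 - 7*z + 6)/(3*z^2 - z - 10)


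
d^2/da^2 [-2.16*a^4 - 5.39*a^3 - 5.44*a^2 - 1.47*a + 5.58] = -25.92*a^2 - 32.34*a - 10.88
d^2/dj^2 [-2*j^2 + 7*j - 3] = -4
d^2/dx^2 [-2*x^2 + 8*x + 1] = -4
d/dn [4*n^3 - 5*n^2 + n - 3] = 12*n^2 - 10*n + 1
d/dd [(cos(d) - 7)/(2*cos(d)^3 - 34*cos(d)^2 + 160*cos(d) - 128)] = (cos(d)^2 - 11*cos(d) + 31)*sin(d)/((cos(d) - 8)^3*(cos(d) - 1)^2)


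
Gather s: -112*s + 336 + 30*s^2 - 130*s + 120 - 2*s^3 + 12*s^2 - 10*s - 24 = -2*s^3 + 42*s^2 - 252*s + 432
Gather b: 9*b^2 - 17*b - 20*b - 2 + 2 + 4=9*b^2 - 37*b + 4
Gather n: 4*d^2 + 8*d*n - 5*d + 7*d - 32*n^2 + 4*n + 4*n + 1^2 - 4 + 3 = 4*d^2 + 2*d - 32*n^2 + n*(8*d + 8)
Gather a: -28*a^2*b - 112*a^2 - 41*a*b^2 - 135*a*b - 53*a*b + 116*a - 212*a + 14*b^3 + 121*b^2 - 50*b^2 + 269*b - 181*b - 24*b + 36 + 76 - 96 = a^2*(-28*b - 112) + a*(-41*b^2 - 188*b - 96) + 14*b^3 + 71*b^2 + 64*b + 16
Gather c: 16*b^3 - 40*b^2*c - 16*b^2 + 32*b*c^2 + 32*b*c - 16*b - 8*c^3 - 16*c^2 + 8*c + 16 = 16*b^3 - 16*b^2 - 16*b - 8*c^3 + c^2*(32*b - 16) + c*(-40*b^2 + 32*b + 8) + 16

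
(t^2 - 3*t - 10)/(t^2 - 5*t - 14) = (t - 5)/(t - 7)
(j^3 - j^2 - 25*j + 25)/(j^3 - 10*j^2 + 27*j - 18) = (j^2 - 25)/(j^2 - 9*j + 18)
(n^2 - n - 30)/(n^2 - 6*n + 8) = (n^2 - n - 30)/(n^2 - 6*n + 8)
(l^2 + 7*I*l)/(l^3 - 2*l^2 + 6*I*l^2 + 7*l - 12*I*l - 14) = l/(l^2 - l*(2 + I) + 2*I)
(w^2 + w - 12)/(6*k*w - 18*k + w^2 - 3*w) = (w + 4)/(6*k + w)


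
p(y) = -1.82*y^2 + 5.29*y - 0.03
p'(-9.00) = 38.05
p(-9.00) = -195.06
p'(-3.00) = 16.21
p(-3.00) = -32.28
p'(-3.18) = 16.87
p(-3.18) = -35.26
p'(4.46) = -10.94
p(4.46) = -12.64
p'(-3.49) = 17.99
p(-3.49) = -40.66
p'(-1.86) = 12.06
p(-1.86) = -16.17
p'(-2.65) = 14.94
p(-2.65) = -26.83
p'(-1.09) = 9.26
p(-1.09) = -7.96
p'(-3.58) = 18.32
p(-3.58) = -42.29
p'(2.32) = -3.15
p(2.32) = 2.45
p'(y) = 5.29 - 3.64*y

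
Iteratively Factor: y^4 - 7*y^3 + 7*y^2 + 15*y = (y - 3)*(y^3 - 4*y^2 - 5*y) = y*(y - 3)*(y^2 - 4*y - 5) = y*(y - 3)*(y + 1)*(y - 5)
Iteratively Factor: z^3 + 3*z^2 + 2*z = (z + 1)*(z^2 + 2*z) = (z + 1)*(z + 2)*(z)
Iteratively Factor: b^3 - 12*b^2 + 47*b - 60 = (b - 5)*(b^2 - 7*b + 12) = (b - 5)*(b - 3)*(b - 4)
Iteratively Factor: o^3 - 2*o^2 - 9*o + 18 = (o - 2)*(o^2 - 9) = (o - 2)*(o + 3)*(o - 3)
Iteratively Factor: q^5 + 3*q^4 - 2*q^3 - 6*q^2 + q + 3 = (q + 1)*(q^4 + 2*q^3 - 4*q^2 - 2*q + 3) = (q - 1)*(q + 1)*(q^3 + 3*q^2 - q - 3) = (q - 1)*(q + 1)*(q + 3)*(q^2 - 1) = (q - 1)^2*(q + 1)*(q + 3)*(q + 1)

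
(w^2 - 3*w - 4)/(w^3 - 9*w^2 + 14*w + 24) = 1/(w - 6)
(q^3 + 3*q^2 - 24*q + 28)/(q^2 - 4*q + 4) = q + 7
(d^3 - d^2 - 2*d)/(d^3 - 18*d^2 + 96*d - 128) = d*(d + 1)/(d^2 - 16*d + 64)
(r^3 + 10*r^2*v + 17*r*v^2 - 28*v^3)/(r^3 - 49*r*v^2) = (r^2 + 3*r*v - 4*v^2)/(r*(r - 7*v))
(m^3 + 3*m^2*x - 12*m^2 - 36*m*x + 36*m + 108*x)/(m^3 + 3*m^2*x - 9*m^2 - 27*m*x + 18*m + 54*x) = (m - 6)/(m - 3)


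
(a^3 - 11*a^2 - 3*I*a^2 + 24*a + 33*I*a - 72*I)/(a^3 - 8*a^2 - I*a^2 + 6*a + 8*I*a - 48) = (a - 3)/(a + 2*I)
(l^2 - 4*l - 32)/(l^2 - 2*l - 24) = (l - 8)/(l - 6)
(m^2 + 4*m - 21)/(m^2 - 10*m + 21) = (m + 7)/(m - 7)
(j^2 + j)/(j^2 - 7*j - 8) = j/(j - 8)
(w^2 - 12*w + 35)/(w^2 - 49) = (w - 5)/(w + 7)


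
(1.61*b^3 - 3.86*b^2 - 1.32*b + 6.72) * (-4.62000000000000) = -7.4382*b^3 + 17.8332*b^2 + 6.0984*b - 31.0464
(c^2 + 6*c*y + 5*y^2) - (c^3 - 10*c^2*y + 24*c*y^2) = -c^3 + 10*c^2*y + c^2 - 24*c*y^2 + 6*c*y + 5*y^2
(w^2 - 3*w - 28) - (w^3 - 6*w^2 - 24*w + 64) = -w^3 + 7*w^2 + 21*w - 92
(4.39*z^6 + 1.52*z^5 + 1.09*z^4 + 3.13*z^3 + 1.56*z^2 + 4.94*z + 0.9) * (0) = 0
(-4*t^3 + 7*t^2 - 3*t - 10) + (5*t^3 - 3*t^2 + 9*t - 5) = t^3 + 4*t^2 + 6*t - 15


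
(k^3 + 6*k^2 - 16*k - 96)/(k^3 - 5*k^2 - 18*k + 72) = (k^2 + 2*k - 24)/(k^2 - 9*k + 18)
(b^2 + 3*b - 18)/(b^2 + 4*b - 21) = (b + 6)/(b + 7)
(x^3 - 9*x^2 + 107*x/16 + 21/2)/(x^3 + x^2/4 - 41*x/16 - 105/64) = 4*(x - 8)/(4*x + 5)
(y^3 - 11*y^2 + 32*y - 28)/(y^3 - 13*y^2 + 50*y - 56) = (y - 2)/(y - 4)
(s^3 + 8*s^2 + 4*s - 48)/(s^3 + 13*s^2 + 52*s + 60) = (s^2 + 2*s - 8)/(s^2 + 7*s + 10)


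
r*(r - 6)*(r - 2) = r^3 - 8*r^2 + 12*r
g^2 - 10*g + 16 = (g - 8)*(g - 2)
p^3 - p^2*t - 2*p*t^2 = p*(p - 2*t)*(p + t)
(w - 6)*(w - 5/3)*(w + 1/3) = w^3 - 22*w^2/3 + 67*w/9 + 10/3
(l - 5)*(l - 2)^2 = l^3 - 9*l^2 + 24*l - 20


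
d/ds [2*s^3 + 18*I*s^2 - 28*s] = 6*s^2 + 36*I*s - 28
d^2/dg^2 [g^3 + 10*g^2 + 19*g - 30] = 6*g + 20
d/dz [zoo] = 0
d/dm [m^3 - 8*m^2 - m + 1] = 3*m^2 - 16*m - 1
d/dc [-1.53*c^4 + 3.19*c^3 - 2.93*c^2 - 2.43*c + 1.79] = -6.12*c^3 + 9.57*c^2 - 5.86*c - 2.43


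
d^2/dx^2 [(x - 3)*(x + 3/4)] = 2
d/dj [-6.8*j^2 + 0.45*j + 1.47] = 0.45 - 13.6*j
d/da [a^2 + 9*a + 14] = 2*a + 9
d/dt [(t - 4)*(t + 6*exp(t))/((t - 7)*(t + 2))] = (6*t^3*exp(t) - 60*t^2*exp(t) - t^2 + 84*t*exp(t) - 28*t + 132*exp(t) + 56)/(t^4 - 10*t^3 - 3*t^2 + 140*t + 196)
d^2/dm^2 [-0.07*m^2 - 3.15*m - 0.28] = -0.140000000000000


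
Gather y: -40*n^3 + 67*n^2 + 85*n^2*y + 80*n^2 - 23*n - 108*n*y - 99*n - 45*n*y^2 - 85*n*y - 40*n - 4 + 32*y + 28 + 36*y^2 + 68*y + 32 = -40*n^3 + 147*n^2 - 162*n + y^2*(36 - 45*n) + y*(85*n^2 - 193*n + 100) + 56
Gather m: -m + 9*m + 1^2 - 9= 8*m - 8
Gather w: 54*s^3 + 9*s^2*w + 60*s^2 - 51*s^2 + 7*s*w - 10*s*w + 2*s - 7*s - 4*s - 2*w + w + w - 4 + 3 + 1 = 54*s^3 + 9*s^2 - 9*s + w*(9*s^2 - 3*s)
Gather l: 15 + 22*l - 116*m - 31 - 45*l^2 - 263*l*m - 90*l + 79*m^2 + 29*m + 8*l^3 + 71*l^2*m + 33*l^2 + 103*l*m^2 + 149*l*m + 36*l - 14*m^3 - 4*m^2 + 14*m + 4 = 8*l^3 + l^2*(71*m - 12) + l*(103*m^2 - 114*m - 32) - 14*m^3 + 75*m^2 - 73*m - 12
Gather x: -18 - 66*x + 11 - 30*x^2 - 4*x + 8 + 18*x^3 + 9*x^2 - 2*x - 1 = 18*x^3 - 21*x^2 - 72*x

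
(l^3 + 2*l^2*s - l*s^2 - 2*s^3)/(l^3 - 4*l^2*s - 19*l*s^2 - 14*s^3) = (-l + s)/(-l + 7*s)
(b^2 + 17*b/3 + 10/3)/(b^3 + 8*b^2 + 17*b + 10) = (b + 2/3)/(b^2 + 3*b + 2)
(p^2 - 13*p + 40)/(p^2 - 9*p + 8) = (p - 5)/(p - 1)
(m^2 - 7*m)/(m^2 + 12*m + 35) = m*(m - 7)/(m^2 + 12*m + 35)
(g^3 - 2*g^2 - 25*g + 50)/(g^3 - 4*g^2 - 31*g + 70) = (g - 5)/(g - 7)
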